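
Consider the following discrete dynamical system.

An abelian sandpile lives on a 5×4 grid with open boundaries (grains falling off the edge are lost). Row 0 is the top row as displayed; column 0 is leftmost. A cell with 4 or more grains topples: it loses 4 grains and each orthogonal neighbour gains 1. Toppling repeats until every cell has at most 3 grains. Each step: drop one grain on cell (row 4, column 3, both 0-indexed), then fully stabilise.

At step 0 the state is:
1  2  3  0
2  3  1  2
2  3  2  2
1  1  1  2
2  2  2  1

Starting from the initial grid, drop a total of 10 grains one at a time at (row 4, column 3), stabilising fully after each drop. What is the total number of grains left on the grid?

[0] 1  2  3  0
2  3  1  2
2  3  2  2
1  1  1  2
2  2  2  1
[1] 1  2  3  0
2  3  1  2
2  3  2  2
1  1  1  2
2  2  2  2
[2] 1  2  3  0
2  3  1  2
2  3  2  2
1  1  1  2
2  2  2  3
[3] 1  2  3  0
2  3  1  2
2  3  2  2
1  1  1  3
2  2  3  0
[4] 1  2  3  0
2  3  1  2
2  3  2  2
1  1  1  3
2  2  3  1
[5] 1  2  3  0
2  3  1  2
2  3  2  2
1  1  1  3
2  2  3  2
[6] 1  2  3  0
2  3  1  2
2  3  2  2
1  1  1  3
2  2  3  3
[7] 1  2  3  0
2  3  1  2
2  3  2  3
1  1  3  0
2  3  0  2
[8] 1  2  3  0
2  3  1  2
2  3  2  3
1  1  3  0
2  3  0  3
[9] 1  2  3  0
2  3  1  2
2  3  2  3
1  1  3  1
2  3  1  0
[10] 1  2  3  0
2  3  1  2
2  3  2  3
1  1  3  1
2  3  1  1

37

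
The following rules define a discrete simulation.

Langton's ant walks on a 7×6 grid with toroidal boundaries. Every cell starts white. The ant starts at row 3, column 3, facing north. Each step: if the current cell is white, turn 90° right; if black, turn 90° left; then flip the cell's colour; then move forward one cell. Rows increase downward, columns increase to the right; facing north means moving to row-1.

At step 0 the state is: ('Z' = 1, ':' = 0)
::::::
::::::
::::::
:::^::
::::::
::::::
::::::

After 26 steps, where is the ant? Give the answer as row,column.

6,2

step 0: ::::::
::::::
::::::
:::^::
::::::
::::::
::::::
step 1: ::::::
::::::
::::::
:::Z>:
::::::
::::::
::::::
step 2: ::::::
::::::
::::::
:::ZZ:
::::v:
::::::
::::::
step 3: ::::::
::::::
::::::
:::ZZ:
:::<Z:
::::::
::::::
step 4: ::::::
::::::
::::::
:::^Z:
:::ZZ:
::::::
::::::
step 5: ::::::
::::::
::::::
::<:Z:
:::ZZ:
::::::
::::::
step 6: ::::::
::::::
::^:::
::Z:Z:
:::ZZ:
::::::
::::::
step 7: ::::::
::::::
::Z>::
::Z:Z:
:::ZZ:
::::::
::::::
step 8: ::::::
::::::
::ZZ::
::ZvZ:
:::ZZ:
::::::
::::::
step 9: ::::::
::::::
::ZZ::
::<ZZ:
:::ZZ:
::::::
::::::
step 10: ::::::
::::::
::ZZ::
:::ZZ:
::vZZ:
::::::
::::::
step 11: ::::::
::::::
::ZZ::
:::ZZ:
:<ZZZ:
::::::
::::::
step 12: ::::::
::::::
::ZZ::
:^:ZZ:
:ZZZZ:
::::::
::::::
step 13: ::::::
::::::
::ZZ::
:Z>ZZ:
:ZZZZ:
::::::
::::::
step 14: ::::::
::::::
::ZZ::
:ZZZZ:
:ZvZZ:
::::::
::::::
step 15: ::::::
::::::
::ZZ::
:ZZZZ:
:Z:>Z:
::::::
::::::
step 16: ::::::
::::::
::ZZ::
:ZZ^Z:
:Z::Z:
::::::
::::::
step 17: ::::::
::::::
::ZZ::
:Z<:Z:
:Z::Z:
::::::
::::::
step 18: ::::::
::::::
::ZZ::
:Z::Z:
:Zv:Z:
::::::
::::::
step 19: ::::::
::::::
::ZZ::
:Z::Z:
:<Z:Z:
::::::
::::::
step 20: ::::::
::::::
::ZZ::
:Z::Z:
::Z:Z:
:v::::
::::::
step 21: ::::::
::::::
::ZZ::
:Z::Z:
::Z:Z:
<Z::::
::::::
step 22: ::::::
::::::
::ZZ::
:Z::Z:
^:Z:Z:
ZZ::::
::::::
step 23: ::::::
::::::
::ZZ::
:Z::Z:
Z>Z:Z:
ZZ::::
::::::
step 24: ::::::
::::::
::ZZ::
:Z::Z:
ZZZ:Z:
Zv::::
::::::
step 25: ::::::
::::::
::ZZ::
:Z::Z:
ZZZ:Z:
Z:>:::
::::::
step 26: ::::::
::::::
::ZZ::
:Z::Z:
ZZZ:Z:
Z:Z:::
::v:::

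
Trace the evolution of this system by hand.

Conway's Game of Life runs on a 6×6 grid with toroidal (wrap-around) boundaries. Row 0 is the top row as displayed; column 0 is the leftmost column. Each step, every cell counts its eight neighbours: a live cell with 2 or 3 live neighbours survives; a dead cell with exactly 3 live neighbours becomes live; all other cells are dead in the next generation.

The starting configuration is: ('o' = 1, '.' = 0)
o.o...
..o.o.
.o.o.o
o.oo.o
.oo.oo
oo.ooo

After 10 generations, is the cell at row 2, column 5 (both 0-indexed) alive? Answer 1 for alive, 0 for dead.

0

[0] o.o...
..o.o.
.o.o.o
o.oo.o
.oo.oo
oo.ooo
[1] o.o...
o.o.oo
.o...o
......
......
......
[2] o..o..
..ooo.
.o..oo
......
......
......
[3] ..ooo.
ooo...
..o.oo
......
......
......
[4] ..oo..
o.....
o.oo.o
......
......
...o..
[5] ..oo..
o...oo
oo...o
......
......
..oo..
[6] .oo..o
..ooo.
.o..o.
o.....
......
..oo..
[7] .o....
o...oo
.oo.oo
......
......
.ooo..
[8] .o.ooo
..ooo.
.o.oo.
......
..o...
.oo...
[9] oo...o
oo....
....o.
..oo..
.oo...
oo..o.
[10] ..o...
.o....
.ooo..
.ooo..
o.....
......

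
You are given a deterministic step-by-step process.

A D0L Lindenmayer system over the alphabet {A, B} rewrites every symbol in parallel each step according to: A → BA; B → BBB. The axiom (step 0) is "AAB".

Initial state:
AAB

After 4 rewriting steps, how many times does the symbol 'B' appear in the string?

t=0: AAB
t=1: BABABBB
t=2: BBBBABBBBABBBBBBBBB
t=3: BBBBBBBBBBBBBABBBBBBBBBBBBBABBBBBBBBBBBBBBBBBBBBBBBBBBB
t=4: BBBBBBBBBBBBBBBBBBBBBBBBBBBBBBBBBBBBBBBBABBBBBBBBBBBBBBBBB…BBBBBBBBBBBBBBBBBBBBBBBBBBBBBBBBBBBBBBBBBBBBBBBBBBBBBBBBBB  (len 163)

161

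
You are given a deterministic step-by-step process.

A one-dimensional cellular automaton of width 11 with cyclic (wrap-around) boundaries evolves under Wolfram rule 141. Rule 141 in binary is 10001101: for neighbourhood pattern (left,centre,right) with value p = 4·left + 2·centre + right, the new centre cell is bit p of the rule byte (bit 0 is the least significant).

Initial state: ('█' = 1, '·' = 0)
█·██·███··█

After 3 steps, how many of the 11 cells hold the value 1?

0) █·██·███··█
1) ··█··██···█
2) ··█··█··█·█
3) ··█··█··█·█

4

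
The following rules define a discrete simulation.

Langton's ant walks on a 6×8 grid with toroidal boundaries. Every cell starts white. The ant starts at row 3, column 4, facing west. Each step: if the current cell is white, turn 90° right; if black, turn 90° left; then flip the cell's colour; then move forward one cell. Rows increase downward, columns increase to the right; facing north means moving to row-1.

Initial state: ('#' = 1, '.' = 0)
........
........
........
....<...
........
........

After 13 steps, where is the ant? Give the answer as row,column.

k=0  ........
........
........
....<...
........
........
k=1  ........
........
....^...
....#...
........
........
k=2  ........
........
....#>..
....#...
........
........
k=3  ........
........
....##..
....#v..
........
........
k=4  ........
........
....##..
....<#..
........
........
k=5  ........
........
....##..
.....#..
....v...
........
k=6  ........
........
....##..
.....#..
...<#...
........
k=7  ........
........
....##..
...^.#..
...##...
........
k=8  ........
........
....##..
...#>#..
...##...
........
k=9  ........
........
....##..
...###..
...#v...
........
k=10  ........
........
....##..
...###..
...#.>..
........
k=11  ........
........
....##..
...###..
...#.#..
.....v..
k=12  ........
........
....##..
...###..
...#.#..
....<#..
k=13  ........
........
....##..
...###..
...#^#..
....##..

4,4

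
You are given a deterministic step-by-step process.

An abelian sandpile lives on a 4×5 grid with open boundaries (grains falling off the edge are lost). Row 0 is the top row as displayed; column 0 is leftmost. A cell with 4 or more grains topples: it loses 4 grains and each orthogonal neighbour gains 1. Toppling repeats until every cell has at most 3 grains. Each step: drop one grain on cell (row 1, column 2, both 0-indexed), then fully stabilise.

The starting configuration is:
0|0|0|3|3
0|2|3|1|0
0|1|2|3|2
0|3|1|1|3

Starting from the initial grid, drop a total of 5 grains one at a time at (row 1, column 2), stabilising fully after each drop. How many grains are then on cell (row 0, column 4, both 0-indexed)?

step 0: 0|0|0|3|3
0|2|3|1|0
0|1|2|3|2
0|3|1|1|3
step 1: 0|0|1|3|3
0|3|0|2|0
0|1|3|3|2
0|3|1|1|3
step 2: 0|0|1|3|3
0|3|1|2|0
0|1|3|3|2
0|3|1|1|3
step 3: 0|0|1|3|3
0|3|2|2|0
0|1|3|3|2
0|3|1|1|3
step 4: 0|0|1|3|3
0|3|3|2|0
0|1|3|3|2
0|3|1|1|3
step 5: 0|1|3|1|0
1|0|3|1|2
0|3|1|1|3
0|3|2|2|3

0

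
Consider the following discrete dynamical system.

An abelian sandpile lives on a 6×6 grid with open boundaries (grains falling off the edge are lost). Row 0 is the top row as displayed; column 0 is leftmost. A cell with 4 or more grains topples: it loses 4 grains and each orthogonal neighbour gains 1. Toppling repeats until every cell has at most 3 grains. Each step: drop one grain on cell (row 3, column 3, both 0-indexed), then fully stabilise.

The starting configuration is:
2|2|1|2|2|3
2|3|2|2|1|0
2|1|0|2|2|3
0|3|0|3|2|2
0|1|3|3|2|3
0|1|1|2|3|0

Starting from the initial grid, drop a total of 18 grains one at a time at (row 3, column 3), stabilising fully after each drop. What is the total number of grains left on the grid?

72

gen 0: 2|2|1|2|2|3
2|3|2|2|1|0
2|1|0|2|2|3
0|3|0|3|2|2
0|1|3|3|2|3
0|1|1|2|3|0
gen 1: 2|2|1|2|2|3
2|3|2|2|1|0
2|1|0|3|2|3
0|3|2|1|3|2
0|2|0|1|3|3
0|1|2|3|3|0
gen 2: 2|2|1|2|2|3
2|3|2|2|1|0
2|1|0|3|2|3
0|3|2|2|3|2
0|2|0|1|3|3
0|1|2|3|3|0
gen 3: 2|2|1|2|2|3
2|3|2|2|1|0
2|1|0|3|2|3
0|3|2|3|3|2
0|2|0|1|3|3
0|1|2|3|3|0
gen 4: 2|2|1|2|2|3
2|3|2|3|2|1
2|1|1|1|1|1
0|3|3|3|3|1
0|2|1|0|3|1
0|1|3|1|1|2
gen 5: 2|2|1|2|2|3
2|3|2|3|2|1
2|2|2|2|2|1
1|0|1|2|1|2
0|3|2|2|0|2
0|1|3|1|2|2
gen 6: 2|2|1|2|2|3
2|3|2|3|2|1
2|2|2|2|2|1
1|0|1|3|1|2
0|3|2|2|0|2
0|1|3|1|2|2
gen 7: 2|2|1|2|2|3
2|3|2|3|2|1
2|2|2|3|2|1
1|0|2|0|2|2
0|3|2|3|0|2
0|1|3|1|2|2
gen 8: 2|2|1|2|2|3
2|3|2|3|2|1
2|2|2|3|2|1
1|0|2|1|2|2
0|3|2|3|0|2
0|1|3|1|2|2
gen 9: 2|2|1|2|2|3
2|3|2|3|2|1
2|2|2|3|2|1
1|0|2|2|2|2
0|3|2|3|0|2
0|1|3|1|2|2
gen 10: 2|2|1|2|2|3
2|3|2|3|2|1
2|2|2|3|2|1
1|0|2|3|2|2
0|3|2|3|0|2
0|1|3|1|2|2
gen 11: 2|2|1|3|2|3
2|3|3|0|3|1
2|2|3|1|3|1
1|0|3|2|3|2
0|3|3|0|1|2
0|1|3|2|2|2
gen 12: 2|2|1|3|2|3
2|3|3|0|3|1
2|2|3|1|3|1
1|0|3|3|3|2
0|3|3|0|1|2
0|1|3|2|2|2
gen 13: 2|3|2|3|3|3
3|1|1|3|0|2
3|0|3|0|2|2
1|3|2|3|1|3
1|0|2|2|2|2
0|3|0|3|2|2
gen 14: 2|3|2|3|3|3
3|1|1|3|0|2
3|0|3|1|2|2
1|3|3|0|2|3
1|0|2|3|2|2
0|3|0|3|2|2
gen 15: 2|3|2|3|3|3
3|1|1|3|0|2
3|0|3|1|2|2
1|3|3|1|2|3
1|0|2|3|2|2
0|3|0|3|2|2
gen 16: 2|3|2|3|3|3
3|1|1|3|0|2
3|0|3|1|2|2
1|3|3|2|2|3
1|0|2|3|2|2
0|3|0|3|2|2
gen 17: 2|3|2|3|3|3
3|1|1|3|0|2
3|0|3|1|2|2
1|3|3|3|2|3
1|0|2|3|2|2
0|3|0|3|2|2
gen 18: 2|3|2|3|3|3
3|1|2|3|0|2
3|2|0|3|2|2
2|0|3|2|3|3
1|2|0|2|3|2
0|3|2|0|3|2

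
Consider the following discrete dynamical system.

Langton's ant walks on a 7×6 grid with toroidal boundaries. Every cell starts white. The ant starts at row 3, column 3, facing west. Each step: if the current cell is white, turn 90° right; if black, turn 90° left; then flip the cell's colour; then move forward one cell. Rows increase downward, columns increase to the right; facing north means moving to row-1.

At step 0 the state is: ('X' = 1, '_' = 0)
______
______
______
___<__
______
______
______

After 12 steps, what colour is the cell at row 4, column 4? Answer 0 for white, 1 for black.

0) ______
______
______
___<__
______
______
______
1) ______
______
___^__
___X__
______
______
______
2) ______
______
___X>_
___X__
______
______
______
3) ______
______
___XX_
___Xv_
______
______
______
4) ______
______
___XX_
___<X_
______
______
______
5) ______
______
___XX_
____X_
___v__
______
______
6) ______
______
___XX_
____X_
__<X__
______
______
7) ______
______
___XX_
__^_X_
__XX__
______
______
8) ______
______
___XX_
__X>X_
__XX__
______
______
9) ______
______
___XX_
__XXX_
__Xv__
______
______
10) ______
______
___XX_
__XXX_
__X_>_
______
______
11) ______
______
___XX_
__XXX_
__X_X_
____v_
______
12) ______
______
___XX_
__XXX_
__X_X_
___<X_
______

1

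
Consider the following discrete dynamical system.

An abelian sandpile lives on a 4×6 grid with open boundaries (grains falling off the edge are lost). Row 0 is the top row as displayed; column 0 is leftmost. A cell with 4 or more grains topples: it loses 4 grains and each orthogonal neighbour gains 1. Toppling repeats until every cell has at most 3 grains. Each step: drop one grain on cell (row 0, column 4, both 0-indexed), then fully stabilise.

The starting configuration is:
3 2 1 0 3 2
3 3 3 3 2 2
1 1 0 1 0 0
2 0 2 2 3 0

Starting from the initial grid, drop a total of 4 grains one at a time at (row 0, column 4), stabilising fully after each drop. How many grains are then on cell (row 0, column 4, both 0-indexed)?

3

step 0: 3 2 1 0 3 2
3 3 3 3 2 2
1 1 0 1 0 0
2 0 2 2 3 0
step 1: 3 2 1 1 0 3
3 3 3 3 3 2
1 1 0 1 0 0
2 0 2 2 3 0
step 2: 3 2 1 1 1 3
3 3 3 3 3 2
1 1 0 1 0 0
2 0 2 2 3 0
step 3: 3 2 1 1 2 3
3 3 3 3 3 2
1 1 0 1 0 0
2 0 2 2 3 0
step 4: 3 2 1 1 3 3
3 3 3 3 3 2
1 1 0 1 0 0
2 0 2 2 3 0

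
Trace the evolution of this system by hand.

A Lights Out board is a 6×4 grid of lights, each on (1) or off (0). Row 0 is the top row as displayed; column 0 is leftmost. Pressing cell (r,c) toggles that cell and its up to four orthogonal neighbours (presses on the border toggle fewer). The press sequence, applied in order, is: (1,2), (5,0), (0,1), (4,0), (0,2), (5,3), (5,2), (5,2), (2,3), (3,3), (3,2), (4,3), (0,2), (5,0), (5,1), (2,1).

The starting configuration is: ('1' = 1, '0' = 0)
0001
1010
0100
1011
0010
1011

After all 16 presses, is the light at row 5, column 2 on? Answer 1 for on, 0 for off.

1

0) 0001
1010
0100
1011
0010
1011
1) 0011
1101
0110
1011
0010
1011
2) 0011
1101
0110
1011
1010
0111
3) 1101
1001
0110
1011
1010
0111
4) 1101
1001
0110
0011
0110
1111
5) 1010
1011
0110
0011
0110
1111
6) 1010
1011
0110
0011
0111
1100
7) 1010
1011
0110
0011
0101
1011
8) 1010
1011
0110
0011
0111
1100
9) 1010
1010
0101
0010
0111
1100
10) 1010
1010
0100
0001
0110
1100
11) 1010
1010
0110
0110
0100
1100
12) 1010
1010
0110
0111
0111
1101
13) 1101
1000
0110
0111
0111
1101
14) 1101
1000
0110
0111
1111
0001
15) 1101
1000
0110
0111
1011
1111
16) 1101
1100
1000
0011
1011
1111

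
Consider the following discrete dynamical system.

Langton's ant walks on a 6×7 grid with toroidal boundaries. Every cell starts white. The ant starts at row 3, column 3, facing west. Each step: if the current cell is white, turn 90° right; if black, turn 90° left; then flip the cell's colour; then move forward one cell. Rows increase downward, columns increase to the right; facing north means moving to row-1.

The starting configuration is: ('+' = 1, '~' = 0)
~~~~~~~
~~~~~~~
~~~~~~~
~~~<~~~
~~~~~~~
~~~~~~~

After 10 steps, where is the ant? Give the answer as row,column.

4,4

gen 0: ~~~~~~~
~~~~~~~
~~~~~~~
~~~<~~~
~~~~~~~
~~~~~~~
gen 1: ~~~~~~~
~~~~~~~
~~~^~~~
~~~+~~~
~~~~~~~
~~~~~~~
gen 2: ~~~~~~~
~~~~~~~
~~~+>~~
~~~+~~~
~~~~~~~
~~~~~~~
gen 3: ~~~~~~~
~~~~~~~
~~~++~~
~~~+v~~
~~~~~~~
~~~~~~~
gen 4: ~~~~~~~
~~~~~~~
~~~++~~
~~~<+~~
~~~~~~~
~~~~~~~
gen 5: ~~~~~~~
~~~~~~~
~~~++~~
~~~~+~~
~~~v~~~
~~~~~~~
gen 6: ~~~~~~~
~~~~~~~
~~~++~~
~~~~+~~
~~<+~~~
~~~~~~~
gen 7: ~~~~~~~
~~~~~~~
~~~++~~
~~^~+~~
~~++~~~
~~~~~~~
gen 8: ~~~~~~~
~~~~~~~
~~~++~~
~~+>+~~
~~++~~~
~~~~~~~
gen 9: ~~~~~~~
~~~~~~~
~~~++~~
~~+++~~
~~+v~~~
~~~~~~~
gen 10: ~~~~~~~
~~~~~~~
~~~++~~
~~+++~~
~~+~>~~
~~~~~~~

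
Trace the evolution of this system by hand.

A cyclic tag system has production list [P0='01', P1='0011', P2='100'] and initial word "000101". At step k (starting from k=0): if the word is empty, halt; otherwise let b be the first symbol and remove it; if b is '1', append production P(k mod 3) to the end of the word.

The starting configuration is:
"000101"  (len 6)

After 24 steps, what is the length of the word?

12

step 0: "000101"  (len 6)
step 1: "00101"  (len 5)
step 2: "0101"  (len 4)
step 3: "101"  (len 3)
step 4: "0101"  (len 4)
step 5: "101"  (len 3)
step 6: "01100"  (len 5)
step 7: "1100"  (len 4)
step 8: "1000011"  (len 7)
step 9: "000011100"  (len 9)
step 10: "00011100"  (len 8)
step 11: "0011100"  (len 7)
step 12: "011100"  (len 6)
step 13: "11100"  (len 5)
step 14: "11000011"  (len 8)
step 15: "1000011100"  (len 10)
step 16: "00001110001"  (len 11)
step 17: "0001110001"  (len 10)
step 18: "001110001"  (len 9)
step 19: "01110001"  (len 8)
step 20: "1110001"  (len 7)
step 21: "110001100"  (len 9)
step 22: "1000110001"  (len 10)
step 23: "0001100010011"  (len 13)
step 24: "001100010011"  (len 12)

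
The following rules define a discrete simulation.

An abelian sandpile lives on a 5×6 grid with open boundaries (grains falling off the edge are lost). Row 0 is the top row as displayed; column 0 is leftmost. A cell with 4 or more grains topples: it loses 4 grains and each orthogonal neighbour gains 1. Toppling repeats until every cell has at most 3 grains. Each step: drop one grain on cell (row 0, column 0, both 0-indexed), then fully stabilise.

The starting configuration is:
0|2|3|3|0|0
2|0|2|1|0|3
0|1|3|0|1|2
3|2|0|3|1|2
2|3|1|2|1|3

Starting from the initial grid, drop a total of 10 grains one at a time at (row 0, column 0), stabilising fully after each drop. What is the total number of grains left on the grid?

46

[0] 0|2|3|3|0|0
2|0|2|1|0|3
0|1|3|0|1|2
3|2|0|3|1|2
2|3|1|2|1|3
[1] 1|2|3|3|0|0
2|0|2|1|0|3
0|1|3|0|1|2
3|2|0|3|1|2
2|3|1|2|1|3
[2] 2|2|3|3|0|0
2|0|2|1|0|3
0|1|3|0|1|2
3|2|0|3|1|2
2|3|1|2|1|3
[3] 3|2|3|3|0|0
2|0|2|1|0|3
0|1|3|0|1|2
3|2|0|3|1|2
2|3|1|2|1|3
[4] 0|3|3|3|0|0
3|0|2|1|0|3
0|1|3|0|1|2
3|2|0|3|1|2
2|3|1|2|1|3
[5] 1|3|3|3|0|0
3|0|2|1|0|3
0|1|3|0|1|2
3|2|0|3|1|2
2|3|1|2|1|3
[6] 2|3|3|3|0|0
3|0|2|1|0|3
0|1|3|0|1|2
3|2|0|3|1|2
2|3|1|2|1|3
[7] 3|3|3|3|0|0
3|0|2|1|0|3
0|1|3|0|1|2
3|2|0|3|1|2
2|3|1|2|1|3
[8] 2|1|1|0|1|0
0|2|3|2|0|3
1|1|3|0|1|2
3|2|0|3|1|2
2|3|1|2|1|3
[9] 3|1|1|0|1|0
0|2|3|2|0|3
1|1|3|0|1|2
3|2|0|3|1|2
2|3|1|2|1|3
[10] 0|2|1|0|1|0
1|2|3|2|0|3
1|1|3|0|1|2
3|2|0|3|1|2
2|3|1|2|1|3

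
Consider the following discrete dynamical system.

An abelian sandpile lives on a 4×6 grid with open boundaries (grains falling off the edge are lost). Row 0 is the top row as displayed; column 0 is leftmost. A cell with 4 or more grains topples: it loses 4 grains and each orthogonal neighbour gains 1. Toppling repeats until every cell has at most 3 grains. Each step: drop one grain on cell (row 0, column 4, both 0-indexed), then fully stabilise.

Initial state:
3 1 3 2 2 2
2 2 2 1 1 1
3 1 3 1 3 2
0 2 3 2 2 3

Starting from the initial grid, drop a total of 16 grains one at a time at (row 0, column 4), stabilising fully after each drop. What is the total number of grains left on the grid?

t=0: 3 1 3 2 2 2
2 2 2 1 1 1
3 1 3 1 3 2
0 2 3 2 2 3
t=1: 3 1 3 2 3 2
2 2 2 1 1 1
3 1 3 1 3 2
0 2 3 2 2 3
t=2: 3 1 3 3 0 3
2 2 2 1 2 1
3 1 3 1 3 2
0 2 3 2 2 3
t=3: 3 1 3 3 1 3
2 2 2 1 2 1
3 1 3 1 3 2
0 2 3 2 2 3
t=4: 3 1 3 3 2 3
2 2 2 1 2 1
3 1 3 1 3 2
0 2 3 2 2 3
t=5: 3 1 3 3 3 3
2 2 2 1 2 1
3 1 3 1 3 2
0 2 3 2 2 3
t=6: 3 2 0 1 2 0
2 2 3 2 3 2
3 1 3 1 3 2
0 2 3 2 2 3
t=7: 3 2 0 1 3 0
2 2 3 2 3 2
3 1 3 1 3 2
0 2 3 2 2 3
t=8: 3 2 0 2 1 1
2 2 3 3 1 3
3 1 3 2 0 3
0 2 3 2 3 3
t=9: 3 2 0 2 2 1
2 2 3 3 1 3
3 1 3 2 0 3
0 2 3 2 3 3
t=10: 3 2 0 2 3 1
2 2 3 3 1 3
3 1 3 2 0 3
0 2 3 2 3 3
t=11: 3 2 0 3 0 2
2 2 3 3 2 3
3 1 3 2 0 3
0 2 3 2 3 3
t=12: 3 2 0 3 1 2
2 2 3 3 2 3
3 1 3 2 0 3
0 2 3 2 3 3
t=13: 3 2 0 3 2 2
2 2 3 3 2 3
3 1 3 2 0 3
0 2 3 2 3 3
t=14: 3 2 0 3 3 2
2 2 3 3 2 3
3 1 3 2 0 3
0 2 3 2 3 3
t=15: 3 2 2 1 3 0
2 3 1 3 2 2
3 2 2 2 0 2
0 3 1 1 2 1
t=16: 3 2 2 2 0 1
2 3 1 3 3 2
3 2 2 2 0 2
0 3 1 1 2 1

43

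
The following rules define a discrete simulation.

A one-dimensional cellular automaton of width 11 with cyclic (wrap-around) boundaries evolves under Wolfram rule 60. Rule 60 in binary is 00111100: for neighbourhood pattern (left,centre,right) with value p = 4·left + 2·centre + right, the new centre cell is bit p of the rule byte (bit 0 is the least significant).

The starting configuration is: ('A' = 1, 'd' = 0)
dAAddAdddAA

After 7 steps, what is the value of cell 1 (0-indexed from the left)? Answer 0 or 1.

0

k=0  dAAddAdddAA
k=1  AAdAdAAddAd
k=2  AdAAAAdAdAA
k=3  dAAdddAAAAd
k=4  dAdAddAdddA
k=5  AAAAAdAAddA
k=6  dddddAAdAdA
k=7  AddddAdAAAA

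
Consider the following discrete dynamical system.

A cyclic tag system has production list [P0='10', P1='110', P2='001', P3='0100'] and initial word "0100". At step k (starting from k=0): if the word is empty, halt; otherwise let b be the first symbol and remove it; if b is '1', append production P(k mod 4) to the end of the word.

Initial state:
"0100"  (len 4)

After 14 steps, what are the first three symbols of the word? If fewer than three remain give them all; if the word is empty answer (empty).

step 0: "0100"  (len 4)
step 1: "100"  (len 3)
step 2: "00110"  (len 5)
step 3: "0110"  (len 4)
step 4: "110"  (len 3)
step 5: "1010"  (len 4)
step 6: "010110"  (len 6)
step 7: "10110"  (len 5)
step 8: "01100100"  (len 8)
step 9: "1100100"  (len 7)
step 10: "100100110"  (len 9)
step 11: "00100110001"  (len 11)
step 12: "0100110001"  (len 10)
step 13: "100110001"  (len 9)
step 14: "00110001110"  (len 11)

001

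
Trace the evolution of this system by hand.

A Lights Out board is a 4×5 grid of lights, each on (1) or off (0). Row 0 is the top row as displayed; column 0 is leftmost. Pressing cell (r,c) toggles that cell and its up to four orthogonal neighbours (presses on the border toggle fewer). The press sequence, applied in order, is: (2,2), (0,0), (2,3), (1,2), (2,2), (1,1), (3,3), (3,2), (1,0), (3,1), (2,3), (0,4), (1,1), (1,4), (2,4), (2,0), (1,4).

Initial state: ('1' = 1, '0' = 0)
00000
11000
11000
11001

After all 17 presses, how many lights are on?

[0] 00000
11000
11000
11001
[1] 00000
11100
10110
11101
[2] 11000
01100
10110
11101
[3] 11000
01110
10001
11111
[4] 11100
00000
10101
11111
[5] 11100
00100
11011
11011
[6] 10100
11000
10011
11011
[7] 10100
11000
10001
11100
[8] 10100
11000
10101
10010
[9] 00100
00000
00101
10010
[10] 00100
00000
01101
01110
[11] 00100
00010
01010
01100
[12] 00111
00011
01010
01100
[13] 01111
11111
00010
01100
[14] 01110
11100
00011
01100
[15] 01110
11101
00000
01101
[16] 01110
01101
11000
11101
[17] 01111
01110
11001
11101

14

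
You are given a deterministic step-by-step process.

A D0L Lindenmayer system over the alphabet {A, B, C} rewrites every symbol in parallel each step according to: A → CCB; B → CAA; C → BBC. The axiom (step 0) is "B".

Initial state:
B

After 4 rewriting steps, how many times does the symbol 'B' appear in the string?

26

t=0: B
t=1: CAA
t=2: BBCCCBCCB
t=3: CAACAABBCBBCBBCCAABBCBBCCAA
t=4: BBCCCBCCBBBCCCBCCBCAACAABBCCAACAABBCCAACAABBCBBCCCBCCBCAACAABBCCAACAABBCBBCCCBCCB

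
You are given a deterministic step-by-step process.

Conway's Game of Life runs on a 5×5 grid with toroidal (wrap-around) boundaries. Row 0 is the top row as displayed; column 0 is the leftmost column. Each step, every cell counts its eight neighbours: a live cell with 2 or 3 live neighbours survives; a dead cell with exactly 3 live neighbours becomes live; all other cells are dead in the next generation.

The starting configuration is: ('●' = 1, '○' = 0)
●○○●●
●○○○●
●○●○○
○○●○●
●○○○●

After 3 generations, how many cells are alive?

step 0: ●○○●●
●○○○●
●○●○○
○○●○●
●○○○●
step 1: ○●○●○
○○○○○
●○○○○
○○○○●
○●○○○
step 2: ○○●○○
○○○○○
○○○○○
●○○○○
●○●○○
step 3: ○●○○○
○○○○○
○○○○○
○●○○○
○○○○○

2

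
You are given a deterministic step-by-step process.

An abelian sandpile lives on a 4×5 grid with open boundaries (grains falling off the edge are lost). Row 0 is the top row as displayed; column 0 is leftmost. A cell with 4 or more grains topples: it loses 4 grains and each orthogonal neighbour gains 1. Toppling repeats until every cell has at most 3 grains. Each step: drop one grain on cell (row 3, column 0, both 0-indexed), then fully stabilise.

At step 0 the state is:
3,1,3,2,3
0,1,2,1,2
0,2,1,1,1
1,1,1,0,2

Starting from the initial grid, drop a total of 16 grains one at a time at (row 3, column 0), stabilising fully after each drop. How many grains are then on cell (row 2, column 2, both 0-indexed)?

[0] 3,1,3,2,3
0,1,2,1,2
0,2,1,1,1
1,1,1,0,2
[1] 3,1,3,2,3
0,1,2,1,2
0,2,1,1,1
2,1,1,0,2
[2] 3,1,3,2,3
0,1,2,1,2
0,2,1,1,1
3,1,1,0,2
[3] 3,1,3,2,3
0,1,2,1,2
1,2,1,1,1
0,2,1,0,2
[4] 3,1,3,2,3
0,1,2,1,2
1,2,1,1,1
1,2,1,0,2
[5] 3,1,3,2,3
0,1,2,1,2
1,2,1,1,1
2,2,1,0,2
[6] 3,1,3,2,3
0,1,2,1,2
1,2,1,1,1
3,2,1,0,2
[7] 3,1,3,2,3
0,1,2,1,2
2,2,1,1,1
0,3,1,0,2
[8] 3,1,3,2,3
0,1,2,1,2
2,2,1,1,1
1,3,1,0,2
[9] 3,1,3,2,3
0,1,2,1,2
2,2,1,1,1
2,3,1,0,2
[10] 3,1,3,2,3
0,1,2,1,2
2,2,1,1,1
3,3,1,0,2
[11] 3,1,3,2,3
0,1,2,1,2
3,3,1,1,1
1,0,2,0,2
[12] 3,1,3,2,3
0,1,2,1,2
3,3,1,1,1
2,0,2,0,2
[13] 3,1,3,2,3
0,1,2,1,2
3,3,1,1,1
3,0,2,0,2
[14] 3,1,3,2,3
1,2,2,1,2
1,0,2,1,1
1,2,2,0,2
[15] 3,1,3,2,3
1,2,2,1,2
1,0,2,1,1
2,2,2,0,2
[16] 3,1,3,2,3
1,2,2,1,2
1,0,2,1,1
3,2,2,0,2

2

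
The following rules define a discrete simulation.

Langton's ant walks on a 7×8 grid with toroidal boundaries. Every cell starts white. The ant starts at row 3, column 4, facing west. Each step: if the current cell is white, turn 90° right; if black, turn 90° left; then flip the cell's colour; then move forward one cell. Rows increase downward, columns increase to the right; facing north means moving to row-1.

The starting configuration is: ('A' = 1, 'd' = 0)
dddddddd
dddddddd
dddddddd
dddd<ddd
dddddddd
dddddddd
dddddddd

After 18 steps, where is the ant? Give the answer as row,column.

step 0: dddddddd
dddddddd
dddddddd
dddd<ddd
dddddddd
dddddddd
dddddddd
step 1: dddddddd
dddddddd
dddd^ddd
ddddAddd
dddddddd
dddddddd
dddddddd
step 2: dddddddd
dddddddd
ddddA>dd
ddddAddd
dddddddd
dddddddd
dddddddd
step 3: dddddddd
dddddddd
ddddAAdd
ddddAvdd
dddddddd
dddddddd
dddddddd
step 4: dddddddd
dddddddd
ddddAAdd
dddd<Add
dddddddd
dddddddd
dddddddd
step 5: dddddddd
dddddddd
ddddAAdd
dddddAdd
ddddvddd
dddddddd
dddddddd
step 6: dddddddd
dddddddd
ddddAAdd
dddddAdd
ddd<Addd
dddddddd
dddddddd
step 7: dddddddd
dddddddd
ddddAAdd
ddd^dAdd
dddAAddd
dddddddd
dddddddd
step 8: dddddddd
dddddddd
ddddAAdd
dddA>Add
dddAAddd
dddddddd
dddddddd
step 9: dddddddd
dddddddd
ddddAAdd
dddAAAdd
dddAvddd
dddddddd
dddddddd
step 10: dddddddd
dddddddd
ddddAAdd
dddAAAdd
dddAd>dd
dddddddd
dddddddd
step 11: dddddddd
dddddddd
ddddAAdd
dddAAAdd
dddAdAdd
dddddvdd
dddddddd
step 12: dddddddd
dddddddd
ddddAAdd
dddAAAdd
dddAdAdd
dddd<Add
dddddddd
step 13: dddddddd
dddddddd
ddddAAdd
dddAAAdd
dddA^Add
ddddAAdd
dddddddd
step 14: dddddddd
dddddddd
ddddAAdd
dddAAAdd
dddAA>dd
ddddAAdd
dddddddd
step 15: dddddddd
dddddddd
ddddAAdd
dddAA^dd
dddAAddd
ddddAAdd
dddddddd
step 16: dddddddd
dddddddd
ddddAAdd
dddA<ddd
dddAAddd
ddddAAdd
dddddddd
step 17: dddddddd
dddddddd
ddddAAdd
dddAdddd
dddAvddd
ddddAAdd
dddddddd
step 18: dddddddd
dddddddd
ddddAAdd
dddAdddd
dddAd>dd
ddddAAdd
dddddddd

4,5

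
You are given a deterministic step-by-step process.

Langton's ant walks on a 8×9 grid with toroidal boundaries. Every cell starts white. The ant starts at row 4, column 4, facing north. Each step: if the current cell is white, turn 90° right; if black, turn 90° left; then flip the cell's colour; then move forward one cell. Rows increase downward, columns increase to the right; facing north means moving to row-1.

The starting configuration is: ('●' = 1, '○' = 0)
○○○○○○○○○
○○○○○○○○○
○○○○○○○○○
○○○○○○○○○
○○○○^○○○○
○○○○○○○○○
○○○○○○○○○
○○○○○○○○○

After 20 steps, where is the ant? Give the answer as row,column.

6,2

k=0  ○○○○○○○○○
○○○○○○○○○
○○○○○○○○○
○○○○○○○○○
○○○○^○○○○
○○○○○○○○○
○○○○○○○○○
○○○○○○○○○
k=1  ○○○○○○○○○
○○○○○○○○○
○○○○○○○○○
○○○○○○○○○
○○○○●>○○○
○○○○○○○○○
○○○○○○○○○
○○○○○○○○○
k=2  ○○○○○○○○○
○○○○○○○○○
○○○○○○○○○
○○○○○○○○○
○○○○●●○○○
○○○○○v○○○
○○○○○○○○○
○○○○○○○○○
k=3  ○○○○○○○○○
○○○○○○○○○
○○○○○○○○○
○○○○○○○○○
○○○○●●○○○
○○○○<●○○○
○○○○○○○○○
○○○○○○○○○
k=4  ○○○○○○○○○
○○○○○○○○○
○○○○○○○○○
○○○○○○○○○
○○○○^●○○○
○○○○●●○○○
○○○○○○○○○
○○○○○○○○○
k=5  ○○○○○○○○○
○○○○○○○○○
○○○○○○○○○
○○○○○○○○○
○○○<○●○○○
○○○○●●○○○
○○○○○○○○○
○○○○○○○○○
k=6  ○○○○○○○○○
○○○○○○○○○
○○○○○○○○○
○○○^○○○○○
○○○●○●○○○
○○○○●●○○○
○○○○○○○○○
○○○○○○○○○
k=7  ○○○○○○○○○
○○○○○○○○○
○○○○○○○○○
○○○●>○○○○
○○○●○●○○○
○○○○●●○○○
○○○○○○○○○
○○○○○○○○○
k=8  ○○○○○○○○○
○○○○○○○○○
○○○○○○○○○
○○○●●○○○○
○○○●v●○○○
○○○○●●○○○
○○○○○○○○○
○○○○○○○○○
k=9  ○○○○○○○○○
○○○○○○○○○
○○○○○○○○○
○○○●●○○○○
○○○<●●○○○
○○○○●●○○○
○○○○○○○○○
○○○○○○○○○
k=10  ○○○○○○○○○
○○○○○○○○○
○○○○○○○○○
○○○●●○○○○
○○○○●●○○○
○○○v●●○○○
○○○○○○○○○
○○○○○○○○○
k=11  ○○○○○○○○○
○○○○○○○○○
○○○○○○○○○
○○○●●○○○○
○○○○●●○○○
○○<●●●○○○
○○○○○○○○○
○○○○○○○○○
k=12  ○○○○○○○○○
○○○○○○○○○
○○○○○○○○○
○○○●●○○○○
○○^○●●○○○
○○●●●●○○○
○○○○○○○○○
○○○○○○○○○
k=13  ○○○○○○○○○
○○○○○○○○○
○○○○○○○○○
○○○●●○○○○
○○●>●●○○○
○○●●●●○○○
○○○○○○○○○
○○○○○○○○○
k=14  ○○○○○○○○○
○○○○○○○○○
○○○○○○○○○
○○○●●○○○○
○○●●●●○○○
○○●v●●○○○
○○○○○○○○○
○○○○○○○○○
k=15  ○○○○○○○○○
○○○○○○○○○
○○○○○○○○○
○○○●●○○○○
○○●●●●○○○
○○●○>●○○○
○○○○○○○○○
○○○○○○○○○
k=16  ○○○○○○○○○
○○○○○○○○○
○○○○○○○○○
○○○●●○○○○
○○●●^●○○○
○○●○○●○○○
○○○○○○○○○
○○○○○○○○○
k=17  ○○○○○○○○○
○○○○○○○○○
○○○○○○○○○
○○○●●○○○○
○○●<○●○○○
○○●○○●○○○
○○○○○○○○○
○○○○○○○○○
k=18  ○○○○○○○○○
○○○○○○○○○
○○○○○○○○○
○○○●●○○○○
○○●○○●○○○
○○●v○●○○○
○○○○○○○○○
○○○○○○○○○
k=19  ○○○○○○○○○
○○○○○○○○○
○○○○○○○○○
○○○●●○○○○
○○●○○●○○○
○○<●○●○○○
○○○○○○○○○
○○○○○○○○○
k=20  ○○○○○○○○○
○○○○○○○○○
○○○○○○○○○
○○○●●○○○○
○○●○○●○○○
○○○●○●○○○
○○v○○○○○○
○○○○○○○○○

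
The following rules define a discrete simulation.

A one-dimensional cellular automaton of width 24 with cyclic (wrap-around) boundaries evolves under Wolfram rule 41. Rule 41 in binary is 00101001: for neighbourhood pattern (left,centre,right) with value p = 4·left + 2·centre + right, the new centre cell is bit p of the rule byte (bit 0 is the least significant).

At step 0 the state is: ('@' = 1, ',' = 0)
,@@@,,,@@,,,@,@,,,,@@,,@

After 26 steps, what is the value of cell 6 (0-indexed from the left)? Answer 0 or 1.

1

k=0  ,@@@,,,@@,,,@,@,,,,@@,,@
k=1  @@,,,@,@,,@,,@,,@@,@,,,,
k=2  @,,@,,@,,,,,,,,,@,@,,@@,
k=3  ,,,,,,,,@@@@@@@,,@,,,@,@
k=4  ,@@@@@@,@,,,,,,,,,,@,,@,
k=5  ,@,,,,,@,,@@@@@@@@,,,,,,
k=6  ,,,@@@,,,,@,,,,,,,,@@@@@
k=7  ,@,@,,,@@,,,@@@@@@,@,,,,
k=8  ,,@,,@,@,,@,@,,,,,@,,@@@
k=9  ,,,,,,@,,,,@,,@@@,,,,@,,
k=10  @@@@@,,,@@,,,,@,,,@@,,,@
k=11  ,,,,,,@,@,,@@,,,@,@,,@,@
k=12  ,@@@@,,@,,,@,,@,,@,,,,@,
k=13  ,@,,,,,,,@,,,,,,,,,@@,,,
k=14  ,,,@@@@@,,,@@@@@@@,@,,@@
k=15  ,@,@,,,,,@,@,,,,,,@,,,@,
k=16  ,,@,,@@@,,@,,@@@@,,,@,,,
k=17  @,,,,@,,,,,,,@,,,,@,,,@@
k=18  ,,@@,,,@@@@@,,,@@,,,@,@,
k=19  @,@,,@,@,,,,,@,@,,@,,@,,
k=20  ,@,,,,@,,@@@,,@,,,,,,,,,
k=21  ,,,@@,,,,@,,,,,,@@@@@@@@
k=22  ,@,@,,@@,,,@@@@,@,,,,,,,
k=23  ,,@,,,@,,@,@,,,@,,@@@@@@
k=24  ,,,,@,,,,,@,,@,,,,@,,,,,
k=25  @@@,,,@@@,,,,,,@@,,,@@@@
k=26  ,,,,@,@,,,@@@@,@,,@,@,,,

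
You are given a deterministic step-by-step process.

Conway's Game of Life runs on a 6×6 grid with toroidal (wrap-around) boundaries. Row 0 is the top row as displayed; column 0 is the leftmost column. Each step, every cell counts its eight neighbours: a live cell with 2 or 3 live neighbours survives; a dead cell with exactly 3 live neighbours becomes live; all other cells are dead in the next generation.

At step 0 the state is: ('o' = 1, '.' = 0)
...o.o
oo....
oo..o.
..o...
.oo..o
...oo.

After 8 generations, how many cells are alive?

t=0: ...o.o
oo....
oo..o.
..o...
.oo..o
...oo.
t=1: o.oo.o
.oo.o.
o.o..o
..oo.o
.oo.o.
o..o.o
t=2: ......
....o.
o....o
.....o
.o....
......
t=3: ......
.....o
o...oo
.....o
......
......
t=4: ......
o...oo
o...o.
o...oo
......
......
t=5: .....o
o...o.
.o.o..
o...o.
.....o
......
t=6: .....o
o...oo
oo.oo.
o...oo
.....o
......
t=7: o...oo
.o.o..
.o.o..
.o.o..
o...oo
......
t=8: o...oo
.o.o.o
oo.oo.
.o.o.o
o...oo
......

16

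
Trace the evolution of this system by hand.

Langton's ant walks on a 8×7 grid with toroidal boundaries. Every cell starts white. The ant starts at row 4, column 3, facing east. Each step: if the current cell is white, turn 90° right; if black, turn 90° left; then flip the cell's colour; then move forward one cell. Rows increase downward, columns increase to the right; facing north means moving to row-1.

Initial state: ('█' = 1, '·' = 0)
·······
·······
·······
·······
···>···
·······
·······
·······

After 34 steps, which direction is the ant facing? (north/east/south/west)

k=0  ·······
·······
·······
·······
···>···
·······
·······
·······
k=1  ·······
·······
·······
·······
···█···
···v···
·······
·······
k=2  ·······
·······
·······
·······
···█···
··<█···
·······
·······
k=3  ·······
·······
·······
·······
··^█···
··██···
·······
·······
k=4  ·······
·······
·······
·······
··█>···
··██···
·······
·······
k=5  ·······
·······
·······
···^···
··█····
··██···
·······
·······
k=6  ·······
·······
·······
···█>··
··█····
··██···
·······
·······
k=7  ·······
·······
·······
···██··
··█·v··
··██···
·······
·······
k=8  ·······
·······
·······
···██··
··█<█··
··██···
·······
·······
k=9  ·······
·······
·······
···^█··
··███··
··██···
·······
·······
k=10  ·······
·······
·······
··<·█··
··███··
··██···
·······
·······
k=11  ·······
·······
··^····
··█·█··
··███··
··██···
·······
·······
k=12  ·······
·······
··█>···
··█·█··
··███··
··██···
·······
·······
k=13  ·······
·······
··██···
··█v█··
··███··
··██···
·······
·······
k=14  ·······
·······
··██···
··<██··
··███··
··██···
·······
·······
k=15  ·······
·······
··██···
···██··
··v██··
··██···
·······
·······
k=16  ·······
·······
··██···
···██··
···>█··
··██···
·······
·······
k=17  ·······
·······
··██···
···^█··
····█··
··██···
·······
·······
k=18  ·······
·······
··██···
··<·█··
····█··
··██···
·······
·······
k=19  ·······
·······
··^█···
··█·█··
····█··
··██···
·······
·······
k=20  ·······
·······
·<·█···
··█·█··
····█··
··██···
·······
·······
k=21  ·······
·^·····
·█·█···
··█·█··
····█··
··██···
·······
·······
k=22  ·······
·█>····
·█·█···
··█·█··
····█··
··██···
·······
·······
k=23  ·······
·██····
·█v█···
··█·█··
····█··
··██···
·······
·······
k=24  ·······
·██····
·<██···
··█·█··
····█··
··██···
·······
·······
k=25  ·······
·██····
··██···
·v█·█··
····█··
··██···
·······
·······
k=26  ·······
·██····
··██···
<██·█··
····█··
··██···
·······
·······
k=27  ·······
·██····
^·██···
███·█··
····█··
··██···
·······
·······
k=28  ·······
·██····
█>██···
███·█··
····█··
··██···
·······
·······
k=29  ·······
·██····
████···
█v█·█··
····█··
··██···
·······
·······
k=30  ·······
·██····
████···
█·>·█··
····█··
··██···
·······
·······
k=31  ·······
·██····
██^█···
█···█··
····█··
··██···
·······
·······
k=32  ·······
·██····
█<·█···
█···█··
····█··
··██···
·······
·······
k=33  ·······
·██····
█··█···
█v··█··
····█··
··██···
·······
·······
k=34  ·······
·██····
█··█···
<█··█··
····█··
··██···
·······
·······

west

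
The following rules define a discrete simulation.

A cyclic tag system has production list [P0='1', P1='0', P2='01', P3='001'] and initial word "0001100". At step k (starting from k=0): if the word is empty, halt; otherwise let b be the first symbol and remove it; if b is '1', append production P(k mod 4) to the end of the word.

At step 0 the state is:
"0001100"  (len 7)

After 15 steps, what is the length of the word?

t=0: "0001100"  (len 7)
t=1: "001100"  (len 6)
t=2: "01100"  (len 5)
t=3: "1100"  (len 4)
t=4: "100001"  (len 6)
t=5: "000011"  (len 6)
t=6: "00011"  (len 5)
t=7: "0011"  (len 4)
t=8: "011"  (len 3)
t=9: "11"  (len 2)
t=10: "10"  (len 2)
t=11: "001"  (len 3)
t=12: "01"  (len 2)
t=13: "1"  (len 1)
t=14: "0"  (len 1)
t=15: (halted — word empty)

0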